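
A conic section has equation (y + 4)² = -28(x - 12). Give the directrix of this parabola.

Vertex (12, -4); 4p = -28 so p = -7. Opens left.
Directrix is the vertical line x = h − p = 12 − (-7) = 19.

x = 19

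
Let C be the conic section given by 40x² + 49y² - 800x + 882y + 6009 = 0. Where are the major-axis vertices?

Group the x- and y-terms: 40(x² - 20x) + 49(y² + 18y) = -6009
Complete the square: 40(x - 10)² + 49(y + 9)² = -6009 + 4000 + 3969 = 1960
Divide by 1960: (x - 10)²/49 + (y + 9)²/40 = 1
Ellipse, center (10, -9), major axis horizontal; a² = 49, b² = 40.
a = 7. Vertices at (h ± a, k).

(3, -9) and (17, -9)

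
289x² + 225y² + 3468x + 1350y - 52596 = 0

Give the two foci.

Collect terms: 289(x² + 12x) + 225(y² + 6y) = 52596
289(x + 6)² + 225(y + 3)² = 52596 + 10404 + 2025 = 65025
Dividing both sides by 65025: (x + 6)²/225 + (y + 3)²/289 = 1
Ellipse, center (-6, -3), major axis vertical; a² = 289, b² = 225.
c² = a² - b² = 289 - 225 = 64, so c = 8.
Foci lie on the vertical axis through the center: (h, k ± c).

(-6, -11) and (-6, 5)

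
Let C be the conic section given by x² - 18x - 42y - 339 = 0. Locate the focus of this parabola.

(9, 1/2)

Only x is squared. Complete the square in x: (x - 9)² = 42(y + 10).
Vertex (9, -10); 4p = 42 so p = 21/2. Opens up.
Focus is p units from the vertex along the axis: (h, k + p).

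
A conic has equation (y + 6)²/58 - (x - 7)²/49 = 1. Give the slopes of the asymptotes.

Center (7, -6). The positive term is the y-term, so the transverse axis is vertical; a² = 58, b² = 49.
For a vertical hyperbola the asymptotes have slope ±a/b.
Here that is ±√58/7.

√58/7 and -√58/7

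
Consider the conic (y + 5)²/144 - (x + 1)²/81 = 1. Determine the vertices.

Center (-1, -5). The positive term is the y-term, so the transverse axis is vertical; a² = 144, b² = 81.
a = 12. Vertices at (h, k ± a).

(-1, -17) and (-1, 7)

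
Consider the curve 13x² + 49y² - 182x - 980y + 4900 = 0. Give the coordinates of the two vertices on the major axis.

(0, 10) and (14, 10)

Group: 13(x² - 14x) + 49(y² - 20y) = -4900
Complete the square: 13(x - 7)² + 49(y - 10)² = -4900 + 637 + 4900 = 637
Dividing both sides by 637: (x - 7)²/49 + (y - 10)²/13 = 1
Ellipse, center (7, 10), major axis horizontal; a² = 49, b² = 13.
a = 7. Vertices at (h ± a, k).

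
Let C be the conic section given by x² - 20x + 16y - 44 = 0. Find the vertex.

Only x is squared. Complete the square in x: (x - 10)² = -16(y - 9).
Vertex (10, 9); 4p = -16 so p = -4. Opens down.

(10, 9)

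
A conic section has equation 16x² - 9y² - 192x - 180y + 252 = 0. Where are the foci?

(6, -20) and (6, 0)

Collect terms: 16(x² - 12x) -9(y² + 20y) = -252
16(x - 6)² -9(y + 10)² = -252 + 576 - 900 = -576
Dividing both sides by -576: (y + 10)²/64 - (x - 6)²/36 = 1
Hyperbola, center (6, -10), transverse axis vertical; a² = 64, b² = 36.
c² = a² + b² = 64 + 36 = 100, so c = 10.
Foci lie on the vertical axis through the center: (h, k ± c).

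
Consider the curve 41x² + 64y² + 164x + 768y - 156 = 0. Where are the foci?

(-2 - √23, -6) and (-2 + √23, -6)

Group: 41(x² + 4x) + 64(y² + 12y) = 156
Completing the square gives 41(x + 2)² + 64(y + 6)² = 156 + 164 + 2304 = 2624.
Divide through by 2624 to get (x + 2)²/64 + (y + 6)²/41 = 1.
Ellipse, center (-2, -6), major axis horizontal; a² = 64, b² = 41.
c² = a² - b² = 64 - 41 = 23, so c = √23.
Foci lie on the horizontal axis through the center: (h ± c, k).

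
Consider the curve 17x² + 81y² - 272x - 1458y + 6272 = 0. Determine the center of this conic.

Rearranging, 17(x² - 16x) + 81(y² - 18y) = -6272.
Complete the square in x and y: 17(x - 8)² + 81(y - 9)² = -6272 + 1088 + 6561 = 1377
Divide by 1377: (x - 8)²/81 + (y - 9)²/17 = 1
Ellipse with center (8, 9).

(8, 9)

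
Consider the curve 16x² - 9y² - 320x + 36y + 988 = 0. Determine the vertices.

(4, 2) and (16, 2)

Group the x- and y-terms: 16(x² - 20x) -9(y² - 4y) = -988
Complete the square: 16(x - 10)² -9(y - 2)² = -988 + 1600 - 36 = 576
Divide through by 576 to get (x - 10)²/36 - (y - 2)²/64 = 1.
Hyperbola, center (10, 2), transverse axis horizontal; a² = 36, b² = 64.
a = 6. Vertices at (h ± a, k).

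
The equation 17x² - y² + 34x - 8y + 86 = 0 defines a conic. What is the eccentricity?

e = 3√34/17

Group the x- and y-terms: 17(x² + 2x) -(y² + 8y) = -86
17(x + 1)² -(y + 4)² = -86 + 17 - 16 = -85
Dividing both sides by -85: (y + 4)²/85 - (x + 1)²/5 = 1
Hyperbola, center (-1, -4), transverse axis vertical; a² = 85, b² = 5.
c² = a² + b² = 90, so c = 3√10.
e = c/a = 3√10/√85 = 3√34/17.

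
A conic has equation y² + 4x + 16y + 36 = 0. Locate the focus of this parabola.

Only y is squared. Complete the square in y: (y + 8)² = -4(x - 7).
Vertex (7, -8); 4p = -4 so p = -1. Opens left.
Focus is p units from the vertex along the axis: (h + p, k).

(6, -8)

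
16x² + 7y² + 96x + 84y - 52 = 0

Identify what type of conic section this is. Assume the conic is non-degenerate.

ellipse

No xy term. Coefficients of x² and y² are A = 16, C = 7.
A and C have the same sign but A ≠ C ⇒ ellipse.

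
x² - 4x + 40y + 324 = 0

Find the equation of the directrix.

y = 2

Only x is squared. Complete the square in x: (x - 2)² = -40(y + 8).
Vertex (2, -8); 4p = -40 so p = -10. Opens down.
Directrix is the horizontal line y = k − p = -8 − (-10) = 2.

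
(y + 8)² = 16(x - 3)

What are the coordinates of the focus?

(7, -8)

Vertex (3, -8); 4p = 16 so p = 4. Opens right.
Focus is p units from the vertex along the axis: (h + p, k).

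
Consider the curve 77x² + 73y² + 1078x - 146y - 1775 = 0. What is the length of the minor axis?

2√73

77(x² + 14x) + 73(y² - 2y) = 1775
Completing the square gives 77(x + 7)² + 73(y - 1)² = 1775 + 3773 + 73 = 5621.
Divide by 5621: (x + 7)²/73 + (y - 1)²/77 = 1
Ellipse, center (-7, 1), major axis vertical; a² = 77, b² = 73.
b² = 73 so b = √73; the minor axis has length 2b = 2√73.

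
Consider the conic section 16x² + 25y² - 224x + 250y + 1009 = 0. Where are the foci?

Group the x- and y-terms: 16(x² - 14x) + 25(y² + 10y) = -1009
Completing the square gives 16(x - 7)² + 25(y + 5)² = -1009 + 784 + 625 = 400.
Dividing both sides by 400: (x - 7)²/25 + (y + 5)²/16 = 1
Ellipse, center (7, -5), major axis horizontal; a² = 25, b² = 16.
c² = a² - b² = 25 - 16 = 9, so c = 3.
Foci lie on the horizontal axis through the center: (h ± c, k).

(4, -5) and (10, -5)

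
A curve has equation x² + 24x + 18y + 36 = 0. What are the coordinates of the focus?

Only x is squared. Complete the square in x: (x + 12)² = -18(y - 6).
Vertex (-12, 6); 4p = -18 so p = -9/2. Opens down.
Focus is p units from the vertex along the axis: (h, k + p).

(-12, 3/2)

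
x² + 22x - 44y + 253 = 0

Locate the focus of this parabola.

Only x is squared. Complete the square in x: (x + 11)² = 44(y - 3).
Vertex (-11, 3); 4p = 44 so p = 11. Opens up.
Focus is p units from the vertex along the axis: (h, k + p).

(-11, 14)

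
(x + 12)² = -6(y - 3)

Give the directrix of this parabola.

Vertex (-12, 3); 4p = -6 so p = -3/2. Opens down.
Directrix is the horizontal line y = k − p = 3 − (-3/2) = 9/2.

y = 9/2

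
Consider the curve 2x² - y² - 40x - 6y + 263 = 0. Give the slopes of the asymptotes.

Group: 2(x² - 20x) -(y² + 6y) = -263
2(x - 10)² -(y + 3)² = -263 + 200 - 9 = -72
Divide by -72: (y + 3)²/72 - (x - 10)²/36 = 1
Hyperbola, center (10, -3), transverse axis vertical; a² = 72, b² = 36.
For a vertical hyperbola the asymptotes have slope ±a/b.
Here that is ±6√2/6 = ±√2.

√2 and -√2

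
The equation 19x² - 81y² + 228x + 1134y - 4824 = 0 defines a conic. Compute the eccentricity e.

e = 10/9

Group: 19(x² + 12x) -81(y² - 14y) = 4824
19(x + 6)² -81(y - 7)² = 4824 + 684 - 3969 = 1539
Divide through by 1539 to get (x + 6)²/81 - (y - 7)²/19 = 1.
Hyperbola, center (-6, 7), transverse axis horizontal; a² = 81, b² = 19.
c² = a² + b² = 100, so c = 10.
e = c/a = 10/9.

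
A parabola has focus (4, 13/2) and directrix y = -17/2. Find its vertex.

The vertex is the midpoint between the focus and the directrix along the axis of symmetry.
Axis is vertical (directrix is horizontal). Vertex y-coordinate = (13/2 + (-17/2))/2 = -1; x-coordinate = 4.

(4, -1)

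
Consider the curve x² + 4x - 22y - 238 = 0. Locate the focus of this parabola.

(-2, -11/2)

Only x is squared. Complete the square in x: (x + 2)² = 22(y + 11).
Vertex (-2, -11); 4p = 22 so p = 11/2. Opens up.
Focus is p units from the vertex along the axis: (h, k + p).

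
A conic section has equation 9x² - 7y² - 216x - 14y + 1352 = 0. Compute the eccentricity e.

e = 4/3

Collect terms: 9(x² - 24x) -7(y² + 2y) = -1352
Completing the square gives 9(x - 12)² -7(y + 1)² = -1352 + 1296 - 7 = -63.
Divide through by -63 to get (y + 1)²/9 - (x - 12)²/7 = 1.
Hyperbola, center (12, -1), transverse axis vertical; a² = 9, b² = 7.
c² = a² + b² = 16, so c = 4.
e = c/a = 4/3.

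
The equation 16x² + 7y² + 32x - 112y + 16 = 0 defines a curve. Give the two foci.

Group: 16(x² + 2x) + 7(y² - 16y) = -16
Complete the square: 16(x + 1)² + 7(y - 8)² = -16 + 16 + 448 = 448
Divide by 448: (x + 1)²/28 + (y - 8)²/64 = 1
Ellipse, center (-1, 8), major axis vertical; a² = 64, b² = 28.
c² = a² - b² = 64 - 28 = 36, so c = 6.
Foci lie on the vertical axis through the center: (h, k ± c).

(-1, 2) and (-1, 14)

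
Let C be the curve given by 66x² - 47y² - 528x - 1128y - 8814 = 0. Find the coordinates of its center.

Collect terms: 66(x² - 8x) -47(y² + 24y) = 8814
Complete the square in x and y: 66(x - 4)² -47(y + 12)² = 8814 + 1056 - 6768 = 3102
Divide through by 3102 to get (x - 4)²/47 - (y + 12)²/66 = 1.
Hyperbola with center (4, -12).

(4, -12)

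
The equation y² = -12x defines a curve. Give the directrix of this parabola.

Vertex (0, 0); 4p = -12 so p = -3. Opens left.
Directrix is the vertical line x = h − p = 0 − (-3) = 3.

x = 3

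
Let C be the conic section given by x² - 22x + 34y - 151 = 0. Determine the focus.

Only x is squared. Complete the square in x: (x - 11)² = -34(y - 8).
Vertex (11, 8); 4p = -34 so p = -17/2. Opens down.
Focus is p units from the vertex along the axis: (h, k + p).

(11, -1/2)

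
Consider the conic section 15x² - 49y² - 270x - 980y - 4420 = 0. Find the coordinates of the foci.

(1, -10) and (17, -10)

Collect terms: 15(x² - 18x) -49(y² + 20y) = 4420
Completing the square gives 15(x - 9)² -49(y + 10)² = 4420 + 1215 - 4900 = 735.
Divide through by 735 to get (x - 9)²/49 - (y + 10)²/15 = 1.
Hyperbola, center (9, -10), transverse axis horizontal; a² = 49, b² = 15.
c² = a² + b² = 49 + 15 = 64, so c = 8.
Foci lie on the horizontal axis through the center: (h ± c, k).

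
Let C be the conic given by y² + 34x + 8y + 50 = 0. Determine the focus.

Only y is squared. Complete the square in y: (y + 4)² = -34(x + 1).
Vertex (-1, -4); 4p = -34 so p = -17/2. Opens left.
Focus is p units from the vertex along the axis: (h + p, k).

(-19/2, -4)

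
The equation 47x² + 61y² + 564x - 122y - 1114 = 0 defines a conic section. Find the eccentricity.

e = √854/61

Collect terms: 47(x² + 12x) + 61(y² - 2y) = 1114
Complete the square in x and y: 47(x + 6)² + 61(y - 1)² = 1114 + 1692 + 61 = 2867
Divide by 2867: (x + 6)²/61 + (y - 1)²/47 = 1
Ellipse, center (-6, 1), major axis horizontal; a² = 61, b² = 47.
c² = a² - b² = 14, so c = √14.
e = c/a = √14/√61 = √854/61.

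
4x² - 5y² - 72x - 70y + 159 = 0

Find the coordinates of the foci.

(9, -13) and (9, -1)

Group: 4(x² - 18x) -5(y² + 14y) = -159
Complete the square: 4(x - 9)² -5(y + 7)² = -159 + 324 - 245 = -80
Divide through by -80 to get (y + 7)²/16 - (x - 9)²/20 = 1.
Hyperbola, center (9, -7), transverse axis vertical; a² = 16, b² = 20.
c² = a² + b² = 16 + 20 = 36, so c = 6.
Foci lie on the vertical axis through the center: (h, k ± c).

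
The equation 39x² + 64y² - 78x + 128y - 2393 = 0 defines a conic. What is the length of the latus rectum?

Rearranging, 39(x² - 2x) + 64(y² + 2y) = 2393.
Complete the square: 39(x - 1)² + 64(y + 1)² = 2393 + 39 + 64 = 2496
Divide through by 2496 to get (x - 1)²/64 + (y + 1)²/39 = 1.
Ellipse, center (1, -1), major axis horizontal; a² = 64, b² = 39.
Latus rectum length = 2b²/a = 2·39/8 = 39/4.

39/4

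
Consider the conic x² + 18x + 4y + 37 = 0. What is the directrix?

Only x is squared. Complete the square in x: (x + 9)² = -4(y - 11).
Vertex (-9, 11); 4p = -4 so p = -1. Opens down.
Directrix is the horizontal line y = k − p = 11 − (-1) = 12.

y = 12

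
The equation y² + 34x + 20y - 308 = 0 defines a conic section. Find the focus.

(7/2, -10)

Only y is squared. Complete the square in y: (y + 10)² = -34(x - 12).
Vertex (12, -10); 4p = -34 so p = -17/2. Opens left.
Focus is p units from the vertex along the axis: (h + p, k).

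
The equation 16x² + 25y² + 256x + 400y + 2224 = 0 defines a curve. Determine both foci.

Group: 16(x² + 16x) + 25(y² + 16y) = -2224
Completing the square gives 16(x + 8)² + 25(y + 8)² = -2224 + 1024 + 1600 = 400.
Divide through by 400 to get (x + 8)²/25 + (y + 8)²/16 = 1.
Ellipse, center (-8, -8), major axis horizontal; a² = 25, b² = 16.
c² = a² - b² = 25 - 16 = 9, so c = 3.
Foci lie on the horizontal axis through the center: (h ± c, k).

(-11, -8) and (-5, -8)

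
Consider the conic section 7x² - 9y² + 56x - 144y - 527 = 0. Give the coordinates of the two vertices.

(-7, -8) and (-1, -8)

Group the x- and y-terms: 7(x² + 8x) -9(y² + 16y) = 527
Completing the square gives 7(x + 4)² -9(y + 8)² = 527 + 112 - 576 = 63.
Divide by 63: (x + 4)²/9 - (y + 8)²/7 = 1
Hyperbola, center (-4, -8), transverse axis horizontal; a² = 9, b² = 7.
a = 3. Vertices at (h ± a, k).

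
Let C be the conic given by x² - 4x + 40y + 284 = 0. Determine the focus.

(2, -17)

Only x is squared. Complete the square in x: (x - 2)² = -40(y + 7).
Vertex (2, -7); 4p = -40 so p = -10. Opens down.
Focus is p units from the vertex along the axis: (h, k + p).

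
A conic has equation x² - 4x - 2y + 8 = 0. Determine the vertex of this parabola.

Only x is squared. Complete the square in x: (x - 2)² = 2(y - 2).
Vertex (2, 2); 4p = 2 so p = 1/2. Opens up.

(2, 2)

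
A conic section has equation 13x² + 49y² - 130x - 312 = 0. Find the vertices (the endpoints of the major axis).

(-2, 0) and (12, 0)

13(x² - 10x) + 49y² = 312
Completing the square gives 13(x - 5)² + 49y² = 312 + 325 + 0 = 637.
Dividing both sides by 637: (x - 5)²/49 + y²/13 = 1
Ellipse, center (5, 0), major axis horizontal; a² = 49, b² = 13.
a = 7. Vertices at (h ± a, k).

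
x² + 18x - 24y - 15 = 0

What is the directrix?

Only x is squared. Complete the square in x: (x + 9)² = 24(y + 4).
Vertex (-9, -4); 4p = 24 so p = 6. Opens up.
Directrix is the horizontal line y = k − p = -4 − (6) = -10.

y = -10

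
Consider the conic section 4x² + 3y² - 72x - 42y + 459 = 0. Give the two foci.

(9, 6) and (9, 8)

4(x² - 18x) + 3(y² - 14y) = -459
Completing the square gives 4(x - 9)² + 3(y - 7)² = -459 + 324 + 147 = 12.
Divide through by 12 to get (x - 9)²/3 + (y - 7)²/4 = 1.
Ellipse, center (9, 7), major axis vertical; a² = 4, b² = 3.
c² = a² - b² = 4 - 3 = 1, so c = 1.
Foci lie on the vertical axis through the center: (h, k ± c).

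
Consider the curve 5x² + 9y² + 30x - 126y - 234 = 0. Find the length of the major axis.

Group: 5(x² + 6x) + 9(y² - 14y) = 234
Complete the square in x and y: 5(x + 3)² + 9(y - 7)² = 234 + 45 + 441 = 720
Dividing both sides by 720: (x + 3)²/144 + (y - 7)²/80 = 1
Ellipse, center (-3, 7), major axis horizontal; a² = 144, b² = 80.
a² = 144 so a = 12; the major axis has length 2a = 24.

24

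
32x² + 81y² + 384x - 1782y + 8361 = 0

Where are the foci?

32(x² + 12x) + 81(y² - 22y) = -8361
32(x + 6)² + 81(y - 11)² = -8361 + 1152 + 9801 = 2592
Divide through by 2592 to get (x + 6)²/81 + (y - 11)²/32 = 1.
Ellipse, center (-6, 11), major axis horizontal; a² = 81, b² = 32.
c² = a² - b² = 81 - 32 = 49, so c = 7.
Foci lie on the horizontal axis through the center: (h ± c, k).

(-13, 11) and (1, 11)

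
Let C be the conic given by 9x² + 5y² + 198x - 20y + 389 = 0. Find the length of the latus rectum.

Rearranging, 9(x² + 22x) + 5(y² - 4y) = -389.
9(x + 11)² + 5(y - 2)² = -389 + 1089 + 20 = 720
Divide by 720: (x + 11)²/80 + (y - 2)²/144 = 1
Ellipse, center (-11, 2), major axis vertical; a² = 144, b² = 80.
Latus rectum length = 2b²/a = 2·80/12 = 40/3.

40/3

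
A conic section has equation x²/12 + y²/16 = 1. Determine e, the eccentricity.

e = 1/2

Center (0, 0). The larger denominator 16 sits under the y-term, so the major axis is vertical; a² = 16, b² = 12.
c² = a² - b² = 4, so c = 2.
e = c/a = 2/4 = 1/2.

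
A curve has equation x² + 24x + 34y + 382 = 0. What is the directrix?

Only x is squared. Complete the square in x: (x + 12)² = -34(y + 7).
Vertex (-12, -7); 4p = -34 so p = -17/2. Opens down.
Directrix is the horizontal line y = k − p = -7 − (-17/2) = 3/2.

y = 3/2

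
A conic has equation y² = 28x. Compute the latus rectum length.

28

Vertex (0, 0); 4p = 28 so p = 7. Opens right.
Latus rectum length = |4p| = 28.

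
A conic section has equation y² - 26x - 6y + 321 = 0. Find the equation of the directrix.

x = 11/2

Only y is squared. Complete the square in y: (y - 3)² = 26(x - 12).
Vertex (12, 3); 4p = 26 so p = 13/2. Opens right.
Directrix is the vertical line x = h − p = 12 − (13/2) = 11/2.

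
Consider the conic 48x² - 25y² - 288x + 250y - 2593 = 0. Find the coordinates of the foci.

Group: 48(x² - 6x) -25(y² - 10y) = 2593
Completing the square gives 48(x - 3)² -25(y - 5)² = 2593 + 432 - 625 = 2400.
Divide by 2400: (x - 3)²/50 - (y - 5)²/96 = 1
Hyperbola, center (3, 5), transverse axis horizontal; a² = 50, b² = 96.
c² = a² + b² = 50 + 96 = 146, so c = √146.
Foci lie on the horizontal axis through the center: (h ± c, k).

(3 - √146, 5) and (3 + √146, 5)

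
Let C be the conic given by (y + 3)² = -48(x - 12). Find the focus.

Vertex (12, -3); 4p = -48 so p = -12. Opens left.
Focus is p units from the vertex along the axis: (h + p, k).

(0, -3)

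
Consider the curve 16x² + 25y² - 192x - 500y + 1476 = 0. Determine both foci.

Group: 16(x² - 12x) + 25(y² - 20y) = -1476
Complete the square in x and y: 16(x - 6)² + 25(y - 10)² = -1476 + 576 + 2500 = 1600
Dividing both sides by 1600: (x - 6)²/100 + (y - 10)²/64 = 1
Ellipse, center (6, 10), major axis horizontal; a² = 100, b² = 64.
c² = a² - b² = 100 - 64 = 36, so c = 6.
Foci lie on the horizontal axis through the center: (h ± c, k).

(0, 10) and (12, 10)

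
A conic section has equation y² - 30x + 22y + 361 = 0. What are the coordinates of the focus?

Only y is squared. Complete the square in y: (y + 11)² = 30(x - 8).
Vertex (8, -11); 4p = 30 so p = 15/2. Opens right.
Focus is p units from the vertex along the axis: (h + p, k).

(31/2, -11)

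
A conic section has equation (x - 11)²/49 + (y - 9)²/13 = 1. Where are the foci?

(5, 9) and (17, 9)

Center (11, 9). The larger denominator 49 sits under the x-term, so the major axis is horizontal; a² = 49, b² = 13.
c² = a² - b² = 49 - 13 = 36, so c = 6.
Foci lie on the horizontal axis through the center: (h ± c, k).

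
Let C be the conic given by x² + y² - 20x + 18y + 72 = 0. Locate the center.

Group: (x² - 20x) + (y² + 18y) = -72
(x - 10)² + (y + 9)² = -72 + 100 + 81 = 109
So (x - 10)² + (y + 9)² = 109.
Circle centered at (10, -9) with r² = 109.

(10, -9)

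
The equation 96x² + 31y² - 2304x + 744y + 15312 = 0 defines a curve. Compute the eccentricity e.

e = √390/24

Group the x- and y-terms: 96(x² - 24x) + 31(y² + 24y) = -15312
Complete the square: 96(x - 12)² + 31(y + 12)² = -15312 + 13824 + 4464 = 2976
Divide by 2976: (x - 12)²/31 + (y + 12)²/96 = 1
Ellipse, center (12, -12), major axis vertical; a² = 96, b² = 31.
c² = a² - b² = 65, so c = √65.
e = c/a = √65/4√6 = √390/24.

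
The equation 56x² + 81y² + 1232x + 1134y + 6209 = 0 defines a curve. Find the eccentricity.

Group the x- and y-terms: 56(x² + 22x) + 81(y² + 14y) = -6209
Complete the square: 56(x + 11)² + 81(y + 7)² = -6209 + 6776 + 3969 = 4536
Divide through by 4536 to get (x + 11)²/81 + (y + 7)²/56 = 1.
Ellipse, center (-11, -7), major axis horizontal; a² = 81, b² = 56.
c² = a² - b² = 25, so c = 5.
e = c/a = 5/9.

e = 5/9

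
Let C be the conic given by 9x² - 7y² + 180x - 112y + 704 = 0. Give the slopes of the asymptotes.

Group the x- and y-terms: 9(x² + 20x) -7(y² + 16y) = -704
9(x + 10)² -7(y + 8)² = -704 + 900 - 448 = -252
Divide through by -252 to get (y + 8)²/36 - (x + 10)²/28 = 1.
Hyperbola, center (-10, -8), transverse axis vertical; a² = 36, b² = 28.
For a vertical hyperbola the asymptotes have slope ±a/b.
Here that is ±6/2√7 = ±3√7/7.

3√7/7 and -3√7/7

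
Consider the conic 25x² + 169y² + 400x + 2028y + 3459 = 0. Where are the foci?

(-20, -6) and (4, -6)

Collect terms: 25(x² + 16x) + 169(y² + 12y) = -3459
Complete the square: 25(x + 8)² + 169(y + 6)² = -3459 + 1600 + 6084 = 4225
Divide through by 4225 to get (x + 8)²/169 + (y + 6)²/25 = 1.
Ellipse, center (-8, -6), major axis horizontal; a² = 169, b² = 25.
c² = a² - b² = 169 - 25 = 144, so c = 12.
Foci lie on the horizontal axis through the center: (h ± c, k).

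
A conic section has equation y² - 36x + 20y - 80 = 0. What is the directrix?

Only y is squared. Complete the square in y: (y + 10)² = 36(x + 5).
Vertex (-5, -10); 4p = 36 so p = 9. Opens right.
Directrix is the vertical line x = h − p = -5 − (9) = -14.

x = -14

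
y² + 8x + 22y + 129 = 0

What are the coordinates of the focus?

(-3, -11)

Only y is squared. Complete the square in y: (y + 11)² = -8(x + 1).
Vertex (-1, -11); 4p = -8 so p = -2. Opens left.
Focus is p units from the vertex along the axis: (h + p, k).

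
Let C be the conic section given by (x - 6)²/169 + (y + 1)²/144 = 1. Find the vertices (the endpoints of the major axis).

Center (6, -1). The larger denominator 169 sits under the x-term, so the major axis is horizontal; a² = 169, b² = 144.
a = 13. Vertices at (h ± a, k).

(-7, -1) and (19, -1)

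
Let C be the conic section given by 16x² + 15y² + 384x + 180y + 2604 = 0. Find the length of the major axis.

8

Group the x- and y-terms: 16(x² + 24x) + 15(y² + 12y) = -2604
Complete the square: 16(x + 12)² + 15(y + 6)² = -2604 + 2304 + 540 = 240
Dividing both sides by 240: (x + 12)²/15 + (y + 6)²/16 = 1
Ellipse, center (-12, -6), major axis vertical; a² = 16, b² = 15.
a² = 16 so a = 4; the major axis has length 2a = 8.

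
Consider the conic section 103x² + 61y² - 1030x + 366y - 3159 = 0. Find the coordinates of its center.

Rearranging, 103(x² - 10x) + 61(y² + 6y) = 3159.
Complete the square: 103(x - 5)² + 61(y + 3)² = 3159 + 2575 + 549 = 6283
Dividing both sides by 6283: (x - 5)²/61 + (y + 3)²/103 = 1
Ellipse with center (5, -3).

(5, -3)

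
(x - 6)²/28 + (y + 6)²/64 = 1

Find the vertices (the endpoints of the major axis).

(6, -14) and (6, 2)

Center (6, -6). The larger denominator 64 sits under the y-term, so the major axis is vertical; a² = 64, b² = 28.
a = 8. Vertices at (h, k ± a).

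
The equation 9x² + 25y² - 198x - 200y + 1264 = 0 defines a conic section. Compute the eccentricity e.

e = 4/5

9(x² - 22x) + 25(y² - 8y) = -1264
9(x - 11)² + 25(y - 4)² = -1264 + 1089 + 400 = 225
Divide by 225: (x - 11)²/25 + (y - 4)²/9 = 1
Ellipse, center (11, 4), major axis horizontal; a² = 25, b² = 9.
c² = a² - b² = 16, so c = 4.
e = c/a = 4/5.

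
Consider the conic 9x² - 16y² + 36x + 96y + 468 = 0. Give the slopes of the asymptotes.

9(x² + 4x) -16(y² - 6y) = -468
Complete the square in x and y: 9(x + 2)² -16(y - 3)² = -468 + 36 - 144 = -576
Divide through by -576 to get (y - 3)²/36 - (x + 2)²/64 = 1.
Hyperbola, center (-2, 3), transverse axis vertical; a² = 36, b² = 64.
For a vertical hyperbola the asymptotes have slope ±a/b.
Here that is ±6/8 = ±3/4.

3/4 and -3/4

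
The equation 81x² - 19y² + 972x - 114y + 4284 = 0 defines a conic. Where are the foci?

(-6, -13) and (-6, 7)

Group the x- and y-terms: 81(x² + 12x) -19(y² + 6y) = -4284
81(x + 6)² -19(y + 3)² = -4284 + 2916 - 171 = -1539
Dividing both sides by -1539: (y + 3)²/81 - (x + 6)²/19 = 1
Hyperbola, center (-6, -3), transverse axis vertical; a² = 81, b² = 19.
c² = a² + b² = 81 + 19 = 100, so c = 10.
Foci lie on the vertical axis through the center: (h, k ± c).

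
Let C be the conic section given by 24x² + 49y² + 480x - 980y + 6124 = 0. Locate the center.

(-10, 10)

Group: 24(x² + 20x) + 49(y² - 20y) = -6124
Complete the square: 24(x + 10)² + 49(y - 10)² = -6124 + 2400 + 4900 = 1176
Dividing both sides by 1176: (x + 10)²/49 + (y - 10)²/24 = 1
Ellipse with center (-10, 10).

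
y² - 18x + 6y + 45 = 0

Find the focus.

Only y is squared. Complete the square in y: (y + 3)² = 18(x - 2).
Vertex (2, -3); 4p = 18 so p = 9/2. Opens right.
Focus is p units from the vertex along the axis: (h + p, k).

(13/2, -3)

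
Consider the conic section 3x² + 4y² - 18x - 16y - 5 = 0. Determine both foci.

(1, 2) and (5, 2)

Collect terms: 3(x² - 6x) + 4(y² - 4y) = 5
3(x - 3)² + 4(y - 2)² = 5 + 27 + 16 = 48
Dividing both sides by 48: (x - 3)²/16 + (y - 2)²/12 = 1
Ellipse, center (3, 2), major axis horizontal; a² = 16, b² = 12.
c² = a² - b² = 16 - 12 = 4, so c = 2.
Foci lie on the horizontal axis through the center: (h ± c, k).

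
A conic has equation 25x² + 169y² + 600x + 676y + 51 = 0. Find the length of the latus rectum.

50/13

25(x² + 24x) + 169(y² + 4y) = -51
25(x + 12)² + 169(y + 2)² = -51 + 3600 + 676 = 4225
Dividing both sides by 4225: (x + 12)²/169 + (y + 2)²/25 = 1
Ellipse, center (-12, -2), major axis horizontal; a² = 169, b² = 25.
Latus rectum length = 2b²/a = 2·25/13 = 50/13.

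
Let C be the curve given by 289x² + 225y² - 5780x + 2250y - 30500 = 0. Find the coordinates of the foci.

Group: 289(x² - 20x) + 225(y² + 10y) = 30500
Complete the square in x and y: 289(x - 10)² + 225(y + 5)² = 30500 + 28900 + 5625 = 65025
Divide by 65025: (x - 10)²/225 + (y + 5)²/289 = 1
Ellipse, center (10, -5), major axis vertical; a² = 289, b² = 225.
c² = a² - b² = 289 - 225 = 64, so c = 8.
Foci lie on the vertical axis through the center: (h, k ± c).

(10, -13) and (10, 3)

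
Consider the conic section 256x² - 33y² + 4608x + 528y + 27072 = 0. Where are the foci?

256(x² + 18x) -33(y² - 16y) = -27072
Complete the square in x and y: 256(x + 9)² -33(y - 8)² = -27072 + 20736 - 2112 = -8448
Divide by -8448: (y - 8)²/256 - (x + 9)²/33 = 1
Hyperbola, center (-9, 8), transverse axis vertical; a² = 256, b² = 33.
c² = a² + b² = 256 + 33 = 289, so c = 17.
Foci lie on the vertical axis through the center: (h, k ± c).

(-9, -9) and (-9, 25)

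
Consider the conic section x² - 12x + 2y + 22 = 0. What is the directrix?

Only x is squared. Complete the square in x: (x - 6)² = -2(y - 7).
Vertex (6, 7); 4p = -2 so p = -1/2. Opens down.
Directrix is the horizontal line y = k − p = 7 − (-1/2) = 15/2.

y = 15/2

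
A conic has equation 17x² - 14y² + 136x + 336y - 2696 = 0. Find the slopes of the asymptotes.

√238/14 and -√238/14

Rearranging, 17(x² + 8x) -14(y² - 24y) = 2696.
Complete the square: 17(x + 4)² -14(y - 12)² = 2696 + 272 - 2016 = 952
Dividing both sides by 952: (x + 4)²/56 - (y - 12)²/68 = 1
Hyperbola, center (-4, 12), transverse axis horizontal; a² = 56, b² = 68.
For a horizontal hyperbola the asymptotes have slope ±b/a.
Here that is ±2√17/2√14 = ±√238/14.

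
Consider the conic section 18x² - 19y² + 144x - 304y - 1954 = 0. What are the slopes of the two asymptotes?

3√38/19 and -3√38/19

Rearranging, 18(x² + 8x) -19(y² + 16y) = 1954.
Completing the square gives 18(x + 4)² -19(y + 8)² = 1954 + 288 - 1216 = 1026.
Dividing both sides by 1026: (x + 4)²/57 - (y + 8)²/54 = 1
Hyperbola, center (-4, -8), transverse axis horizontal; a² = 57, b² = 54.
For a horizontal hyperbola the asymptotes have slope ±b/a.
Here that is ±3√6/√57 = ±3√38/19.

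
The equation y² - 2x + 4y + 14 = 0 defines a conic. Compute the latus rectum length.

Only y is squared. Complete the square in y: (y + 2)² = 2(x - 5).
Vertex (5, -2); 4p = 2 so p = 1/2. Opens right.
Latus rectum length = |4p| = 2.

2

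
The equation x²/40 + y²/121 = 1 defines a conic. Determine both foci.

(0, -9) and (0, 9)

Center (0, 0). The larger denominator 121 sits under the y-term, so the major axis is vertical; a² = 121, b² = 40.
c² = a² - b² = 121 - 40 = 81, so c = 9.
Foci lie on the vertical axis through the center: (h, k ± c).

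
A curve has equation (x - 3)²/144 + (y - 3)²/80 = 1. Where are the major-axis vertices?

(-9, 3) and (15, 3)

Center (3, 3). The larger denominator 144 sits under the x-term, so the major axis is horizontal; a² = 144, b² = 80.
a = 12. Vertices at (h ± a, k).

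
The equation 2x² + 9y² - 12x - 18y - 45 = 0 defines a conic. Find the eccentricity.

e = √7/3

Collect terms: 2(x² - 6x) + 9(y² - 2y) = 45
Complete the square: 2(x - 3)² + 9(y - 1)² = 45 + 18 + 9 = 72
Divide through by 72 to get (x - 3)²/36 + (y - 1)²/8 = 1.
Ellipse, center (3, 1), major axis horizontal; a² = 36, b² = 8.
c² = a² - b² = 28, so c = 2√7.
e = c/a = 2√7/6 = √7/3.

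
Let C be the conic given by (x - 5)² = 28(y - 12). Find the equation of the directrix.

Vertex (5, 12); 4p = 28 so p = 7. Opens up.
Directrix is the horizontal line y = k − p = 12 − (7) = 5.

y = 5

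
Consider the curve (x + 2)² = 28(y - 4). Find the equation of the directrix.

y = -3

Vertex (-2, 4); 4p = 28 so p = 7. Opens up.
Directrix is the horizontal line y = k − p = 4 − (7) = -3.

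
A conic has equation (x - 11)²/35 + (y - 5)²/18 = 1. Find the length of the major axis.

2√35

Center (11, 5). The larger denominator 35 sits under the x-term, so the major axis is horizontal; a² = 35, b² = 18.
a² = 35 so a = √35; the major axis has length 2a = 2√35.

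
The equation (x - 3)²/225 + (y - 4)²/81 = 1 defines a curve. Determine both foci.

(-9, 4) and (15, 4)

Center (3, 4). The larger denominator 225 sits under the x-term, so the major axis is horizontal; a² = 225, b² = 81.
c² = a² - b² = 225 - 81 = 144, so c = 12.
Foci lie on the horizontal axis through the center: (h ± c, k).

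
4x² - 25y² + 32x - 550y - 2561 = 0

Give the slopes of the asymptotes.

4(x² + 8x) -25(y² + 22y) = 2561
4(x + 4)² -25(y + 11)² = 2561 + 64 - 3025 = -400
Dividing both sides by -400: (y + 11)²/16 - (x + 4)²/100 = 1
Hyperbola, center (-4, -11), transverse axis vertical; a² = 16, b² = 100.
For a vertical hyperbola the asymptotes have slope ±a/b.
Here that is ±4/10 = ±2/5.

2/5 and -2/5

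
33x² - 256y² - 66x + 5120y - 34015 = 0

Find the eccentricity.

Group: 33(x² - 2x) -256(y² - 20y) = 34015
Complete the square in x and y: 33(x - 1)² -256(y - 10)² = 34015 + 33 - 25600 = 8448
Dividing both sides by 8448: (x - 1)²/256 - (y - 10)²/33 = 1
Hyperbola, center (1, 10), transverse axis horizontal; a² = 256, b² = 33.
c² = a² + b² = 289, so c = 17.
e = c/a = 17/16.

e = 17/16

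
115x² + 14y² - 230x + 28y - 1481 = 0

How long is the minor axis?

2√14

Group the x- and y-terms: 115(x² - 2x) + 14(y² + 2y) = 1481
Complete the square in x and y: 115(x - 1)² + 14(y + 1)² = 1481 + 115 + 14 = 1610
Divide through by 1610 to get (x - 1)²/14 + (y + 1)²/115 = 1.
Ellipse, center (1, -1), major axis vertical; a² = 115, b² = 14.
b² = 14 so b = √14; the minor axis has length 2b = 2√14.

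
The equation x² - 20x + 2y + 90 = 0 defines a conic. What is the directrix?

y = 11/2

Only x is squared. Complete the square in x: (x - 10)² = -2(y - 5).
Vertex (10, 5); 4p = -2 so p = -1/2. Opens down.
Directrix is the horizontal line y = k − p = 5 − (-1/2) = 11/2.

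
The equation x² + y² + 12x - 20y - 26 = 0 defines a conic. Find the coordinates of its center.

Rearranging, (x² + 12x) + (y² - 20y) = 26.
Completing the square gives (x + 6)² + (y - 10)² = 26 + 36 + 100 = 162.
So (x + 6)² + (y - 10)² = 162.
Circle centered at (-6, 10) with r² = 162.

(-6, 10)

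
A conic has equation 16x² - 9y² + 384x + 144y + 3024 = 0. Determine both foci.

Group: 16(x² + 24x) -9(y² - 16y) = -3024
Complete the square: 16(x + 12)² -9(y - 8)² = -3024 + 2304 - 576 = -1296
Divide through by -1296 to get (y - 8)²/144 - (x + 12)²/81 = 1.
Hyperbola, center (-12, 8), transverse axis vertical; a² = 144, b² = 81.
c² = a² + b² = 144 + 81 = 225, so c = 15.
Foci lie on the vertical axis through the center: (h, k ± c).

(-12, -7) and (-12, 23)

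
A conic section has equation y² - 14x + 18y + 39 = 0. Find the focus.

Only y is squared. Complete the square in y: (y + 9)² = 14(x + 3).
Vertex (-3, -9); 4p = 14 so p = 7/2. Opens right.
Focus is p units from the vertex along the axis: (h + p, k).

(1/2, -9)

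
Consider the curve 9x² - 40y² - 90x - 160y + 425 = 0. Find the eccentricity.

e = 7/3

Rearranging, 9(x² - 10x) -40(y² + 4y) = -425.
9(x - 5)² -40(y + 2)² = -425 + 225 - 160 = -360
Dividing both sides by -360: (y + 2)²/9 - (x - 5)²/40 = 1
Hyperbola, center (5, -2), transverse axis vertical; a² = 9, b² = 40.
c² = a² + b² = 49, so c = 7.
e = c/a = 7/3.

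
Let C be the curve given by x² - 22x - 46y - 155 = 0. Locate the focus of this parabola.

(11, 11/2)

Only x is squared. Complete the square in x: (x - 11)² = 46(y + 6).
Vertex (11, -6); 4p = 46 so p = 23/2. Opens up.
Focus is p units from the vertex along the axis: (h, k + p).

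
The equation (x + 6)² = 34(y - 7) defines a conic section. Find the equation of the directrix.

y = -3/2

Vertex (-6, 7); 4p = 34 so p = 17/2. Opens up.
Directrix is the horizontal line y = k − p = 7 − (17/2) = -3/2.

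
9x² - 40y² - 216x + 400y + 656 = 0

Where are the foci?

(12, -2) and (12, 12)

Group the x- and y-terms: 9(x² - 24x) -40(y² - 10y) = -656
Completing the square gives 9(x - 12)² -40(y - 5)² = -656 + 1296 - 1000 = -360.
Dividing both sides by -360: (y - 5)²/9 - (x - 12)²/40 = 1
Hyperbola, center (12, 5), transverse axis vertical; a² = 9, b² = 40.
c² = a² + b² = 9 + 40 = 49, so c = 7.
Foci lie on the vertical axis through the center: (h, k ± c).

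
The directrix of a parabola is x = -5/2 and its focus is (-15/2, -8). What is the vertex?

(-5, -8)

The vertex is the midpoint between the focus and the directrix along the axis of symmetry.
Axis is horizontal (directrix is vertical). Vertex x-coordinate = (-15/2 + (-5/2))/2 = -5; y-coordinate = -8.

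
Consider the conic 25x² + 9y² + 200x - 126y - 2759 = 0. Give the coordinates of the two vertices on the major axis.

Group the x- and y-terms: 25(x² + 8x) + 9(y² - 14y) = 2759
25(x + 4)² + 9(y - 7)² = 2759 + 400 + 441 = 3600
Divide through by 3600 to get (x + 4)²/144 + (y - 7)²/400 = 1.
Ellipse, center (-4, 7), major axis vertical; a² = 400, b² = 144.
a = 20. Vertices at (h, k ± a).

(-4, -13) and (-4, 27)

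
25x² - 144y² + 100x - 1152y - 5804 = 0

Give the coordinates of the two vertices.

Group: 25(x² + 4x) -144(y² + 8y) = 5804
Complete the square in x and y: 25(x + 2)² -144(y + 4)² = 5804 + 100 - 2304 = 3600
Divide by 3600: (x + 2)²/144 - (y + 4)²/25 = 1
Hyperbola, center (-2, -4), transverse axis horizontal; a² = 144, b² = 25.
a = 12. Vertices at (h ± a, k).

(-14, -4) and (10, -4)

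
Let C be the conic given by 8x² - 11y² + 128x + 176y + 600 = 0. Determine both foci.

8(x² + 16x) -11(y² - 16y) = -600
8(x + 8)² -11(y - 8)² = -600 + 512 - 704 = -792
Divide through by -792 to get (y - 8)²/72 - (x + 8)²/99 = 1.
Hyperbola, center (-8, 8), transverse axis vertical; a² = 72, b² = 99.
c² = a² + b² = 72 + 99 = 171, so c = 3√19.
Foci lie on the vertical axis through the center: (h, k ± c).

(-8, 8 - 3√19) and (-8, 8 + 3√19)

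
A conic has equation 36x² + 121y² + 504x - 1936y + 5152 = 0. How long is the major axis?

22

Collect terms: 36(x² + 14x) + 121(y² - 16y) = -5152
Complete the square: 36(x + 7)² + 121(y - 8)² = -5152 + 1764 + 7744 = 4356
Divide by 4356: (x + 7)²/121 + (y - 8)²/36 = 1
Ellipse, center (-7, 8), major axis horizontal; a² = 121, b² = 36.
a² = 121 so a = 11; the major axis has length 2a = 22.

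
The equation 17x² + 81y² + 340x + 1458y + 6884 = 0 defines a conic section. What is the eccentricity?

e = 8/9

17(x² + 20x) + 81(y² + 18y) = -6884
Complete the square: 17(x + 10)² + 81(y + 9)² = -6884 + 1700 + 6561 = 1377
Dividing both sides by 1377: (x + 10)²/81 + (y + 9)²/17 = 1
Ellipse, center (-10, -9), major axis horizontal; a² = 81, b² = 17.
c² = a² - b² = 64, so c = 8.
e = c/a = 8/9.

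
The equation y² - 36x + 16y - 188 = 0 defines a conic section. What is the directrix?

x = -16

Only y is squared. Complete the square in y: (y + 8)² = 36(x + 7).
Vertex (-7, -8); 4p = 36 so p = 9. Opens right.
Directrix is the vertical line x = h − p = -7 − (9) = -16.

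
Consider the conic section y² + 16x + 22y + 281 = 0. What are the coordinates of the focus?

Only y is squared. Complete the square in y: (y + 11)² = -16(x + 10).
Vertex (-10, -11); 4p = -16 so p = -4. Opens left.
Focus is p units from the vertex along the axis: (h + p, k).

(-14, -11)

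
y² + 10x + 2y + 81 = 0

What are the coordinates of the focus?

(-21/2, -1)

Only y is squared. Complete the square in y: (y + 1)² = -10(x + 8).
Vertex (-8, -1); 4p = -10 so p = -5/2. Opens left.
Focus is p units from the vertex along the axis: (h + p, k).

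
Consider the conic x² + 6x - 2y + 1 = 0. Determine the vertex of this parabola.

Only x is squared. Complete the square in x: (x + 3)² = 2(y + 4).
Vertex (-3, -4); 4p = 2 so p = 1/2. Opens up.

(-3, -4)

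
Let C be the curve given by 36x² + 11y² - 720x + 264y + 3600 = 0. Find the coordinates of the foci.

(10, -22) and (10, -2)

36(x² - 20x) + 11(y² + 24y) = -3600
Complete the square: 36(x - 10)² + 11(y + 12)² = -3600 + 3600 + 1584 = 1584
Dividing both sides by 1584: (x - 10)²/44 + (y + 12)²/144 = 1
Ellipse, center (10, -12), major axis vertical; a² = 144, b² = 44.
c² = a² - b² = 144 - 44 = 100, so c = 10.
Foci lie on the vertical axis through the center: (h, k ± c).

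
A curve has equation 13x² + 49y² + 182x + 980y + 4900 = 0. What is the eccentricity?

e = 6/7

Collect terms: 13(x² + 14x) + 49(y² + 20y) = -4900
Complete the square: 13(x + 7)² + 49(y + 10)² = -4900 + 637 + 4900 = 637
Divide by 637: (x + 7)²/49 + (y + 10)²/13 = 1
Ellipse, center (-7, -10), major axis horizontal; a² = 49, b² = 13.
c² = a² - b² = 36, so c = 6.
e = c/a = 6/7.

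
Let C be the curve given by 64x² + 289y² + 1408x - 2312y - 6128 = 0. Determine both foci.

Group: 64(x² + 22x) + 289(y² - 8y) = 6128
Complete the square in x and y: 64(x + 11)² + 289(y - 4)² = 6128 + 7744 + 4624 = 18496
Divide by 18496: (x + 11)²/289 + (y - 4)²/64 = 1
Ellipse, center (-11, 4), major axis horizontal; a² = 289, b² = 64.
c² = a² - b² = 289 - 64 = 225, so c = 15.
Foci lie on the horizontal axis through the center: (h ± c, k).

(-26, 4) and (4, 4)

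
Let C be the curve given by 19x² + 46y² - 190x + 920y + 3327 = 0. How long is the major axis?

Collect terms: 19(x² - 10x) + 46(y² + 20y) = -3327
Completing the square gives 19(x - 5)² + 46(y + 10)² = -3327 + 475 + 4600 = 1748.
Divide through by 1748 to get (x - 5)²/92 + (y + 10)²/38 = 1.
Ellipse, center (5, -10), major axis horizontal; a² = 92, b² = 38.
a² = 92 so a = 2√23; the major axis has length 2a = 4√23.

4√23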